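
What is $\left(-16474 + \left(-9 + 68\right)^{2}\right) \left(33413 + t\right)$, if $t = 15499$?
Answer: $-635513616$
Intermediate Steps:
$\left(-16474 + \left(-9 + 68\right)^{2}\right) \left(33413 + t\right) = \left(-16474 + \left(-9 + 68\right)^{2}\right) \left(33413 + 15499\right) = \left(-16474 + 59^{2}\right) 48912 = \left(-16474 + 3481\right) 48912 = \left(-12993\right) 48912 = -635513616$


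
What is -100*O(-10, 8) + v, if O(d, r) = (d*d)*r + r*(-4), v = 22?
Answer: -76778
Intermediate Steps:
O(d, r) = -4*r + r*d² (O(d, r) = d²*r - 4*r = r*d² - 4*r = -4*r + r*d²)
-100*O(-10, 8) + v = -800*(-4 + (-10)²) + 22 = -800*(-4 + 100) + 22 = -800*96 + 22 = -100*768 + 22 = -76800 + 22 = -76778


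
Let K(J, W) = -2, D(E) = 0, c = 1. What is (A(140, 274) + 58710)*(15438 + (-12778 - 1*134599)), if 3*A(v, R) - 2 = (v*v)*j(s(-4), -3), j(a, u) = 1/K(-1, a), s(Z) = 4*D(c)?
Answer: -7315225916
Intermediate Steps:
s(Z) = 0 (s(Z) = 4*0 = 0)
j(a, u) = -1/2 (j(a, u) = 1/(-2) = -1/2)
A(v, R) = 2/3 - v**2/6 (A(v, R) = 2/3 + ((v*v)*(-1/2))/3 = 2/3 + (v**2*(-1/2))/3 = 2/3 + (-v**2/2)/3 = 2/3 - v**2/6)
(A(140, 274) + 58710)*(15438 + (-12778 - 1*134599)) = ((2/3 - 1/6*140**2) + 58710)*(15438 + (-12778 - 1*134599)) = ((2/3 - 1/6*19600) + 58710)*(15438 + (-12778 - 134599)) = ((2/3 - 9800/3) + 58710)*(15438 - 147377) = (-3266 + 58710)*(-131939) = 55444*(-131939) = -7315225916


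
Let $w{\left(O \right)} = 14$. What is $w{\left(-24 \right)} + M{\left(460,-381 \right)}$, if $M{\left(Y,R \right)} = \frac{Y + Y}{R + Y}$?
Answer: $\frac{2026}{79} \approx 25.646$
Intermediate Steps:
$M{\left(Y,R \right)} = \frac{2 Y}{R + Y}$
$w{\left(-24 \right)} + M{\left(460,-381 \right)} = 14 + 2 \cdot 460 \frac{1}{-381 + 460} = 14 + 2 \cdot 460 \cdot \frac{1}{79} = 14 + \frac{920}{79} = \frac{2026}{79}$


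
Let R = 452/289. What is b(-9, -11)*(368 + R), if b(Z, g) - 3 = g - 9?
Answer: -106804/17 ≈ -6282.6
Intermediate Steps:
R = 452/289 (R = 452*(1/289) = 452/289 ≈ 1.5640)
b(Z, g) = -6 + g (b(Z, g) = 3 + (g - 9) = 3 + (-9 + g) = -6 + g)
b(-9, -11)*(368 + R) = (-6 - 11)*(368 + 452/289) = -17*106804/289 = -106804/17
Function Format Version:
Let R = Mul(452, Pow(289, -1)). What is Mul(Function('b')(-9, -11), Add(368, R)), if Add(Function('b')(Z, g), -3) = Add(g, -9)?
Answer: Rational(-106804, 17) ≈ -6282.6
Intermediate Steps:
R = Rational(452, 289) (R = Mul(452, Rational(1, 289)) = Rational(452, 289) ≈ 1.5640)
Function('b')(Z, g) = Add(-6, g) (Function('b')(Z, g) = Add(3, Add(g, -9)) = Add(3, Add(-9, g)) = Add(-6, g))
Mul(Function('b')(-9, -11), Add(368, R)) = Mul(Add(-6, -11), Add(368, Rational(452, 289))) = Mul(-17, Rational(106804, 289)) = Rational(-106804, 17)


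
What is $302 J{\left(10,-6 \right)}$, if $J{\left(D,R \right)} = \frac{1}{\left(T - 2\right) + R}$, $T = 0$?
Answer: $- \frac{151}{4} \approx -37.75$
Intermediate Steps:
$J{\left(D,R \right)} = \frac{1}{-2 + R}$ ($J{\left(D,R \right)} = \frac{1}{\left(0 - 2\right) + R} = \frac{1}{-2 + R}$)
$302 J{\left(10,-6 \right)} = \frac{302}{-2 - 6} = \frac{302}{-8} = 302 \left(- \frac{1}{8}\right) = - \frac{151}{4}$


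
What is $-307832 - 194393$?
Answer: $-502225$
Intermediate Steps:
$-307832 - 194393 = -502225$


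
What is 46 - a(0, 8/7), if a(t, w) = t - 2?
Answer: 48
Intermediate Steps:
a(t, w) = -2 + t
46 - a(0, 8/7) = 46 - (-2 + 0) = 46 - 1*(-2) = 46 + 2 = 48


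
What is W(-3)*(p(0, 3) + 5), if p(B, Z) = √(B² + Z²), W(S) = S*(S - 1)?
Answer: 96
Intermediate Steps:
W(S) = S*(-1 + S)
W(-3)*(p(0, 3) + 5) = (-3*(-1 - 3))*(√(0² + 3²) + 5) = (-3*(-4))*(√(0 + 9) + 5) = 12*(√9 + 5) = 12*(3 + 5) = 12*8 = 96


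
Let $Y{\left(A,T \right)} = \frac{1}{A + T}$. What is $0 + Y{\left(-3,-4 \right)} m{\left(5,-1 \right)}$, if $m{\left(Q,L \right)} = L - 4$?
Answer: $\frac{5}{7} \approx 0.71429$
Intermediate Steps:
$m{\left(Q,L \right)} = -4 + L$ ($m{\left(Q,L \right)} = L - 4 = -4 + L$)
$0 + Y{\left(-3,-4 \right)} m{\left(5,-1 \right)} = 0 + \frac{-4 - 1}{-3 - 4} = 0 + \frac{1}{-7} \left(-5\right) = 0 - - \frac{5}{7} = 0 + \frac{5}{7} = \frac{5}{7}$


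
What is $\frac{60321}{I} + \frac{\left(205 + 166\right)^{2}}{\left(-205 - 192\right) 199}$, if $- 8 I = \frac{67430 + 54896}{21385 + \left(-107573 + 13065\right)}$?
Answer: $\frac{1393873896321313}{4832060489} \approx 2.8846 \cdot 10^{5}$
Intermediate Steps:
$I = \frac{61163}{292492}$ ($I = - \frac{\left(67430 + 54896\right) \frac{1}{21385 + \left(-107573 + 13065\right)}}{8} = - \frac{122326 \frac{1}{21385 - 94508}}{8} = - \frac{122326 \frac{1}{-73123}}{8} = - \frac{122326 \left(- \frac{1}{73123}\right)}{8} = \left(- \frac{1}{8}\right) \left(- \frac{122326}{73123}\right) = \frac{61163}{292492} \approx 0.20911$)
$\frac{60321}{I} + \frac{\left(205 + 166\right)^{2}}{\left(-205 - 192\right) 199} = \frac{60321}{\frac{61163}{292492}} + \frac{\left(205 + 166\right)^{2}}{\left(-205 - 192\right) 199} = 60321 \cdot \frac{292492}{61163} + \frac{371^{2}}{\left(-397\right) 199} = \frac{17643409932}{61163} + \frac{137641}{-79003} = \frac{17643409932}{61163} + 137641 \left(- \frac{1}{79003}\right) = \frac{17643409932}{61163} - \frac{137641}{79003} = \frac{1393873896321313}{4832060489}$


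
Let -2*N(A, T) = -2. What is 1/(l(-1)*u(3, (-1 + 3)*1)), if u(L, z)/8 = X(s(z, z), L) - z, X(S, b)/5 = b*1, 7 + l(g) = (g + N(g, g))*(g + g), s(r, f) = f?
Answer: -1/728 ≈ -0.0013736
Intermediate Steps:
N(A, T) = 1 (N(A, T) = -1/2*(-2) = 1)
l(g) = -7 + 2*g*(1 + g) (l(g) = -7 + (g + 1)*(g + g) = -7 + (1 + g)*(2*g) = -7 + 2*g*(1 + g))
X(S, b) = 5*b (X(S, b) = 5*(b*1) = 5*b)
u(L, z) = -8*z + 40*L (u(L, z) = 8*(5*L - z) = 8*(-z + 5*L) = -8*z + 40*L)
1/(l(-1)*u(3, (-1 + 3)*1)) = 1/((-7 + 2*(-1) + 2*(-1)**2)*(-8*(-1 + 3) + 40*3)) = 1/((-7 - 2 + 2*1)*(-16 + 120)) = 1/((-7 - 2 + 2)*(-8*2 + 120)) = 1/(-7*(-16 + 120)) = 1/(-7*104) = 1/(-728) = -1/728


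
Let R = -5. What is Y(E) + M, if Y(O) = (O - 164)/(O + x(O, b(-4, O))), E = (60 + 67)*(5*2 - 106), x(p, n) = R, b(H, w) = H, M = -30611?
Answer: -373350011/12197 ≈ -30610.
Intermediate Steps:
x(p, n) = -5
E = -12192 (E = 127*(10 - 106) = 127*(-96) = -12192)
Y(O) = (-164 + O)/(-5 + O) (Y(O) = (O - 164)/(O - 5) = (-164 + O)/(-5 + O))
Y(E) + M = (-164 - 12192)/(-5 - 12192) - 30611 = -12356/(-12197) - 30611 = -1/12197*(-12356) - 30611 = 12356/12197 - 30611 = -373350011/12197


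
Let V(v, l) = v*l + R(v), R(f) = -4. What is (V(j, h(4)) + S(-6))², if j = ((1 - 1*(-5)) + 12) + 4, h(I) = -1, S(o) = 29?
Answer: 9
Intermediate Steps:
j = 22 (j = ((1 + 5) + 12) + 4 = (6 + 12) + 4 = 18 + 4 = 22)
V(v, l) = -4 + l*v (V(v, l) = v*l - 4 = l*v - 4 = -4 + l*v)
(V(j, h(4)) + S(-6))² = ((-4 - 1*22) + 29)² = ((-4 - 22) + 29)² = (-26 + 29)² = 3² = 9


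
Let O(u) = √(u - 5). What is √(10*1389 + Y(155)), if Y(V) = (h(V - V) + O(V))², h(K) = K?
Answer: 6*√390 ≈ 118.49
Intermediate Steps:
O(u) = √(-5 + u)
Y(V) = -5 + V (Y(V) = ((V - V) + √(-5 + V))² = (0 + √(-5 + V))² = (√(-5 + V))² = -5 + V)
√(10*1389 + Y(155)) = √(10*1389 + (-5 + 155)) = √(13890 + 150) = √14040 = 6*√390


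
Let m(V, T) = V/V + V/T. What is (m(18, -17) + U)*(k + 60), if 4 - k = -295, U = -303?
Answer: -1849568/17 ≈ -1.0880e+5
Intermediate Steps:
m(V, T) = 1 + V/T
k = 299 (k = 4 - 1*(-295) = 4 + 295 = 299)
(m(18, -17) + U)*(k + 60) = ((-17 + 18)/(-17) - 303)*(299 + 60) = (-1/17*1 - 303)*359 = (-1/17 - 303)*359 = -5152/17*359 = -1849568/17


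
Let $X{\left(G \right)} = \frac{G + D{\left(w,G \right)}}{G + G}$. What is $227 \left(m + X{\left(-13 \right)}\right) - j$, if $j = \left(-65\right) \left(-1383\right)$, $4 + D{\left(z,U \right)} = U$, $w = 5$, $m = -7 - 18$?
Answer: $- \frac{1239005}{13} \approx -95308.0$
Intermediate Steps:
$m = -25$ ($m = -7 - 18 = -25$)
$D{\left(z,U \right)} = -4 + U$
$j = 89895$
$X{\left(G \right)} = \frac{-4 + 2 G}{2 G}$ ($X{\left(G \right)} = \frac{G + \left(-4 + G\right)}{G + G} = \frac{-4 + 2 G}{2 G}$)
$227 \left(m + X{\left(-13 \right)}\right) - j = 227 \left(-25 + \frac{-2 - 13}{-13}\right) - 89895 = 227 \left(-25 - - \frac{15}{13}\right) - 89895 = 227 \left(-25 + \frac{15}{13}\right) - 89895 = 227 \left(- \frac{310}{13}\right) - 89895 = - \frac{70370}{13} - 89895 = - \frac{1239005}{13}$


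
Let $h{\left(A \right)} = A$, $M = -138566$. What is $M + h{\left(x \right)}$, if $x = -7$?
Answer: $-138573$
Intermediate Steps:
$M + h{\left(x \right)} = -138566 - 7 = -138573$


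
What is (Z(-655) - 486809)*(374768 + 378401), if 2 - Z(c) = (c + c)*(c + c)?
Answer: -1659161262283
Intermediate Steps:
Z(c) = 2 - 4*c² (Z(c) = 2 - (c + c)*(c + c) = 2 - 2*c*2*c = 2 - 4*c²)
(Z(-655) - 486809)*(374768 + 378401) = ((2 - 4*(-655)²) - 486809)*(374768 + 378401) = ((2 - 4*429025) - 486809)*753169 = ((2 - 1716100) - 486809)*753169 = (-1716098 - 486809)*753169 = -2202907*753169 = -1659161262283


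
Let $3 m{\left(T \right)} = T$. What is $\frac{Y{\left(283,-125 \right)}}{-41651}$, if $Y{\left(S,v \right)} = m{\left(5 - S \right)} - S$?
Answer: $\frac{1127}{124953} \approx 0.0090194$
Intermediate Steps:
$m{\left(T \right)} = \frac{T}{3}$
$Y{\left(S,v \right)} = \frac{5}{3} - \frac{4 S}{3}$ ($Y{\left(S,v \right)} = \frac{5 - S}{3} - S = \left(\frac{5}{3} - \frac{S}{3}\right) - S = \frac{5}{3} - \frac{4 S}{3}$)
$\frac{Y{\left(283,-125 \right)}}{-41651} = \frac{\frac{5}{3} - \frac{1132}{3}}{-41651} = \left(\frac{5}{3} - \frac{1132}{3}\right) \left(- \frac{1}{41651}\right) = \left(- \frac{1127}{3}\right) \left(- \frac{1}{41651}\right) = \frac{1127}{124953}$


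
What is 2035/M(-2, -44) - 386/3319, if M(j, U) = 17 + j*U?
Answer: 1342727/69699 ≈ 19.265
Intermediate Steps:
M(j, U) = 17 + U*j
2035/M(-2, -44) - 386/3319 = 2035/(17 - 44*(-2)) - 386/3319 = 2035/(17 + 88) - 386*1/3319 = 2035/105 - 386/3319 = 2035*(1/105) - 386/3319 = 407/21 - 386/3319 = 1342727/69699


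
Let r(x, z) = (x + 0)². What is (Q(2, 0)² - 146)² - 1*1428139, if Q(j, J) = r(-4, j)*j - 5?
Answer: -1088250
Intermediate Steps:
r(x, z) = x²
Q(j, J) = -5 + 16*j (Q(j, J) = (-4)²*j - 5 = 16*j - 5 = -5 + 16*j)
(Q(2, 0)² - 146)² - 1*1428139 = ((-5 + 16*2)² - 146)² - 1*1428139 = ((-5 + 32)² - 146)² - 1428139 = (27² - 146)² - 1428139 = (729 - 146)² - 1428139 = 583² - 1428139 = 339889 - 1428139 = -1088250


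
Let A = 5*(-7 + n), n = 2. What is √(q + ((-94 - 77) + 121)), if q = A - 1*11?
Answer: I*√86 ≈ 9.2736*I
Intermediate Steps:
A = -25 (A = 5*(-7 + 2) = 5*(-5) = -25)
q = -36 (q = -25 - 1*11 = -25 - 11 = -36)
√(q + ((-94 - 77) + 121)) = √(-36 + ((-94 - 77) + 121)) = √(-36 + (-171 + 121)) = √(-36 - 50) = √(-86) = I*√86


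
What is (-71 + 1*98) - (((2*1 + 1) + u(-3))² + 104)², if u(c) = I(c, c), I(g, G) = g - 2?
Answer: -11637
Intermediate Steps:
I(g, G) = -2 + g
u(c) = -2 + c
(-71 + 1*98) - (((2*1 + 1) + u(-3))² + 104)² = (-71 + 1*98) - (((2*1 + 1) + (-2 - 3))² + 104)² = (-71 + 98) - (((2 + 1) - 5)² + 104)² = 27 - ((3 - 5)² + 104)² = 27 - ((-2)² + 104)² = 27 - (4 + 104)² = 27 - 1*108² = 27 - 1*11664 = 27 - 11664 = -11637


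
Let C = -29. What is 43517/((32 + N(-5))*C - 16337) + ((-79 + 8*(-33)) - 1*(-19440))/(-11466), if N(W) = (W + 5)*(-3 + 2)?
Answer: -21248093/5075910 ≈ -4.1861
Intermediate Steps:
N(W) = -5 - W (N(W) = (5 + W)*(-1) = -5 - W)
43517/((32 + N(-5))*C - 16337) + ((-79 + 8*(-33)) - 1*(-19440))/(-11466) = 43517/((32 + (-5 - 1*(-5)))*(-29) - 16337) + ((-79 + 8*(-33)) - 1*(-19440))/(-11466) = 43517/((32 + (-5 + 5))*(-29) - 16337) + ((-79 - 264) + 19440)*(-1/11466) = 43517/((32 + 0)*(-29) - 16337) + (-343 + 19440)*(-1/11466) = 43517/(32*(-29) - 16337) + 19097*(-1/11466) = 43517/(-928 - 16337) - 1469/882 = 43517/(-17265) - 1469/882 = 43517*(-1/17265) - 1469/882 = -43517/17265 - 1469/882 = -21248093/5075910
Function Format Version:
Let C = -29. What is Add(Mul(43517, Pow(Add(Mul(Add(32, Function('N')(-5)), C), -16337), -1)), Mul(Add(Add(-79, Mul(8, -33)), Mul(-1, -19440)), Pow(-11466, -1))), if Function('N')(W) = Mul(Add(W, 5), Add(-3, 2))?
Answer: Rational(-21248093, 5075910) ≈ -4.1861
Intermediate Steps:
Function('N')(W) = Add(-5, Mul(-1, W)) (Function('N')(W) = Mul(Add(5, W), -1) = Add(-5, Mul(-1, W)))
Add(Mul(43517, Pow(Add(Mul(Add(32, Function('N')(-5)), C), -16337), -1)), Mul(Add(Add(-79, Mul(8, -33)), Mul(-1, -19440)), Pow(-11466, -1))) = Add(Mul(43517, Pow(Add(Mul(Add(32, Add(-5, Mul(-1, -5))), -29), -16337), -1)), Mul(Add(Add(-79, Mul(8, -33)), Mul(-1, -19440)), Pow(-11466, -1))) = Add(Mul(43517, Pow(Add(Mul(Add(32, Add(-5, 5)), -29), -16337), -1)), Mul(Add(Add(-79, -264), 19440), Rational(-1, 11466))) = Add(Mul(43517, Pow(Add(Mul(Add(32, 0), -29), -16337), -1)), Mul(Add(-343, 19440), Rational(-1, 11466))) = Add(Mul(43517, Pow(Add(Mul(32, -29), -16337), -1)), Mul(19097, Rational(-1, 11466))) = Add(Mul(43517, Pow(Add(-928, -16337), -1)), Rational(-1469, 882)) = Add(Mul(43517, Pow(-17265, -1)), Rational(-1469, 882)) = Add(Mul(43517, Rational(-1, 17265)), Rational(-1469, 882)) = Add(Rational(-43517, 17265), Rational(-1469, 882)) = Rational(-21248093, 5075910)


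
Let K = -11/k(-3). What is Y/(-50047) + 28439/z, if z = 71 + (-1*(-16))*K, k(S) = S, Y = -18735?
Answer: 4277147814/19468283 ≈ 219.70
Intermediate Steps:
K = 11/3 (K = -11/(-3) = -11*(-⅓) = 11/3 ≈ 3.6667)
z = 389/3 (z = 71 - 1*(-16)*(11/3) = 71 + 16*(11/3) = 71 + 176/3 = 389/3 ≈ 129.67)
Y/(-50047) + 28439/z = -18735/(-50047) + 28439/(389/3) = -18735*(-1/50047) + 28439*(3/389) = 18735/50047 + 85317/389 = 4277147814/19468283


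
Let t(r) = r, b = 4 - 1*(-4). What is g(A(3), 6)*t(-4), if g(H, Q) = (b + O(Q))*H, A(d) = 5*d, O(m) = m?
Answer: -840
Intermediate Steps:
b = 8 (b = 4 + 4 = 8)
g(H, Q) = H*(8 + Q) (g(H, Q) = (8 + Q)*H = H*(8 + Q))
g(A(3), 6)*t(-4) = ((5*3)*(8 + 6))*(-4) = (15*14)*(-4) = 210*(-4) = -840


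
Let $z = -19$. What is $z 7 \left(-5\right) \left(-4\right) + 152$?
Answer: $-2508$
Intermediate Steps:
$z 7 \left(-5\right) \left(-4\right) + 152 = - 19 \cdot 7 \left(-5\right) \left(-4\right) + 152 = - 19 \left(\left(-35\right) \left(-4\right)\right) + 152 = \left(-19\right) 140 + 152 = -2660 + 152 = -2508$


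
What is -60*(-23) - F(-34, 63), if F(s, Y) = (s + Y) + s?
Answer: 1385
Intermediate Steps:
F(s, Y) = Y + 2*s (F(s, Y) = (Y + s) + s = Y + 2*s)
-60*(-23) - F(-34, 63) = -60*(-23) - (63 + 2*(-34)) = 1380 - (63 - 68) = 1380 - 1*(-5) = 1380 + 5 = 1385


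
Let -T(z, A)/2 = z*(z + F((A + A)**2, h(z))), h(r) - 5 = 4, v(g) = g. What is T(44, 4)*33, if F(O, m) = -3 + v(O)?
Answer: -304920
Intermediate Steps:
h(r) = 9 (h(r) = 5 + 4 = 9)
F(O, m) = -3 + O
T(z, A) = -2*z*(-3 + z + 4*A**2) (T(z, A) = -2*z*(z + (-3 + (A + A)**2)) = -2*z*(z + (-3 + (2*A)**2)) = -2*z*(z + (-3 + 4*A**2)) = -2*z*(-3 + z + 4*A**2))
T(44, 4)*33 = (2*44*(3 - 1*44 - 4*4**2))*33 = (2*44*(3 - 44 - 4*16))*33 = (2*44*(3 - 44 - 64))*33 = (2*44*(-105))*33 = -9240*33 = -304920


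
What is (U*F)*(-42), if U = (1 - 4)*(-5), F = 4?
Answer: -2520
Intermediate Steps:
U = 15 (U = -3*(-5) = 15)
(U*F)*(-42) = (15*4)*(-42) = 60*(-42) = -2520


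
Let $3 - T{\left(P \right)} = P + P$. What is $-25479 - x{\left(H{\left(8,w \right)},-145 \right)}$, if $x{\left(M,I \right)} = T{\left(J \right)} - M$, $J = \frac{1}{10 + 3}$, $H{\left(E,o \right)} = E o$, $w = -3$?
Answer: $- \frac{331576}{13} \approx -25506.0$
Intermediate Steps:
$J = \frac{1}{13} \approx 0.076923$
$T{\left(P \right)} = 3 - 2 P$ ($T{\left(P \right)} = 3 - \left(P + P\right) = 3 - 2 P$)
$x{\left(M,I \right)} = \frac{37}{13} - M$ ($x{\left(M,I \right)} = \left(3 - \frac{2}{13}\right) - M = \frac{37}{13} - M$)
$-25479 - x{\left(H{\left(8,w \right)},-145 \right)} = -25479 - \left(\frac{37}{13} - 8 \left(-3\right)\right) = -25479 - \left(\frac{37}{13} - -24\right) = -25479 - \left(\frac{37}{13} + 24\right) = -25479 - \frac{349}{13} = - \frac{331576}{13}$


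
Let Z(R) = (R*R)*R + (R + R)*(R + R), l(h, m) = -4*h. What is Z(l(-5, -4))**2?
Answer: 92160000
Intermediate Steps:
Z(R) = R**3 + 4*R**2 (Z(R) = R**2*R + (2*R)*(2*R) = R**3 + 4*R**2)
Z(l(-5, -4))**2 = ((-4*(-5))**2*(4 - 4*(-5)))**2 = (20**2*(4 + 20))**2 = (400*24)**2 = 9600**2 = 92160000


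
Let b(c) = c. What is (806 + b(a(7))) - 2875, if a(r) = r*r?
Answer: -2020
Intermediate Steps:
a(r) = r²
(806 + b(a(7))) - 2875 = (806 + 7²) - 2875 = (806 + 49) - 2875 = 855 - 2875 = -2020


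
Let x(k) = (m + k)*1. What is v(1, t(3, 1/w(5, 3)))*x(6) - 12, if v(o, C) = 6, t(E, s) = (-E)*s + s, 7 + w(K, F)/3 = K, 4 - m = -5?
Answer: 78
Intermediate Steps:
m = 9 (m = 4 - 1*(-5) = 4 + 5 = 9)
w(K, F) = -21 + 3*K
t(E, s) = s - E*s (t(E, s) = -E*s + s = s - E*s)
x(k) = 9 + k (x(k) = (9 + k)*1 = 9 + k)
v(1, t(3, 1/w(5, 3)))*x(6) - 12 = 6*(9 + 6) - 12 = 6*15 - 12 = 90 - 12 = 78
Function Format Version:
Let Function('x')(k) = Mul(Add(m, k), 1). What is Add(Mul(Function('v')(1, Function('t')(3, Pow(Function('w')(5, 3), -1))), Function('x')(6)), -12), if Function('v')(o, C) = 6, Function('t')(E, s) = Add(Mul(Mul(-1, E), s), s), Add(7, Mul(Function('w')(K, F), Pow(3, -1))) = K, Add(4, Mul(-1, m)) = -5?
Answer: 78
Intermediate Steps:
m = 9 (m = Add(4, Mul(-1, -5)) = Add(4, 5) = 9)
Function('w')(K, F) = Add(-21, Mul(3, K))
Function('t')(E, s) = Add(s, Mul(-1, E, s)) (Function('t')(E, s) = Add(Mul(-1, E, s), s) = Add(s, Mul(-1, E, s)))
Function('x')(k) = Add(9, k) (Function('x')(k) = Mul(Add(9, k), 1) = Add(9, k))
Add(Mul(Function('v')(1, Function('t')(3, Pow(Function('w')(5, 3), -1))), Function('x')(6)), -12) = Add(Mul(6, Add(9, 6)), -12) = Add(Mul(6, 15), -12) = Add(90, -12) = 78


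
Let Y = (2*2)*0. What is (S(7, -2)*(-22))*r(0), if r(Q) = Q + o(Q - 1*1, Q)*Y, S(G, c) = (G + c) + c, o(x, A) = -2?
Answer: 0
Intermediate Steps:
S(G, c) = G + 2*c
Y = 0 (Y = 4*0 = 0)
r(Q) = Q (r(Q) = Q - 2*0 = Q + 0 = Q)
(S(7, -2)*(-22))*r(0) = ((7 + 2*(-2))*(-22))*0 = ((7 - 4)*(-22))*0 = (3*(-22))*0 = -66*0 = 0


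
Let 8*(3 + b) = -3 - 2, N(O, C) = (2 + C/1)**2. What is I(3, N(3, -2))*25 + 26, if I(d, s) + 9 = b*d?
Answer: -3767/8 ≈ -470.88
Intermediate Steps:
N(O, C) = (2 + C)**2 (N(O, C) = (2 + C*1)**2 = (2 + C)**2)
b = -29/8 (b = -3 + (-3 - 2)/8 = -3 + (1/8)*(-5) = -3 - 5/8 = -29/8 ≈ -3.6250)
I(d, s) = -9 - 29*d/8
I(3, N(3, -2))*25 + 26 = (-9 - 29/8*3)*25 + 26 = (-9 - 87/8)*25 + 26 = -159/8*25 + 26 = -3975/8 + 26 = -3767/8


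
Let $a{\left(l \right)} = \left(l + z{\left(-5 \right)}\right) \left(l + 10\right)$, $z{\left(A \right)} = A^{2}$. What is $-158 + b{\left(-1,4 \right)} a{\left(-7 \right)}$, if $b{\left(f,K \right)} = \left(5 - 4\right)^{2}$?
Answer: $-104$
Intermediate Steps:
$b{\left(f,K \right)} = 1$ ($b{\left(f,K \right)} = 1^{2} = 1$)
$a{\left(l \right)} = \left(10 + l\right) \left(25 + l\right)$ ($a{\left(l \right)} = \left(l + \left(-5\right)^{2}\right) \left(l + 10\right) = \left(l + 25\right) \left(10 + l\right) = \left(25 + l\right) \left(10 + l\right) = \left(10 + l\right) \left(25 + l\right)$)
$-158 + b{\left(-1,4 \right)} a{\left(-7 \right)} = -158 + 1 \left(250 + \left(-7\right)^{2} + 35 \left(-7\right)\right) = -158 + 1 \left(250 + 49 - 245\right) = -158 + 1 \cdot 54 = -158 + 54 = -104$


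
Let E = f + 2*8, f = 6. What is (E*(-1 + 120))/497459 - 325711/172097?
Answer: -161577318403/85611201523 ≈ -1.8873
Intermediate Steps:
E = 22 (E = 6 + 2*8 = 6 + 16 = 22)
(E*(-1 + 120))/497459 - 325711/172097 = (22*(-1 + 120))/497459 - 325711/172097 = (22*119)*(1/497459) - 325711*1/172097 = 2618*(1/497459) - 325711/172097 = 2618/497459 - 325711/172097 = -161577318403/85611201523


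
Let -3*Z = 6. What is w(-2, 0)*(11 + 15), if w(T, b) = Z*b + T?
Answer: -52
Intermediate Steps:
Z = -2 (Z = -⅓*6 = -2)
w(T, b) = T - 2*b (w(T, b) = -2*b + T = T - 2*b)
w(-2, 0)*(11 + 15) = (-2 - 2*0)*(11 + 15) = (-2 + 0)*26 = -2*26 = -52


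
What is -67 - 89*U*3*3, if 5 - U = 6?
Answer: 734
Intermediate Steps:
U = -1 (U = 5 - 1*6 = 5 - 6 = -1)
-67 - 89*U*3*3 = -67 - 89*(-1*3)*3 = -67 - (-267)*3 = -67 - 89*(-9) = -67 + 801 = 734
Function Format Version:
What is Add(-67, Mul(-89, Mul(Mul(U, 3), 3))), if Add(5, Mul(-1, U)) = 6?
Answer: 734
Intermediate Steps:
U = -1 (U = Add(5, Mul(-1, 6)) = Add(5, -6) = -1)
Add(-67, Mul(-89, Mul(Mul(U, 3), 3))) = Add(-67, Mul(-89, Mul(Mul(-1, 3), 3))) = Add(-67, Mul(-89, Mul(-3, 3))) = Add(-67, Mul(-89, -9)) = Add(-67, 801) = 734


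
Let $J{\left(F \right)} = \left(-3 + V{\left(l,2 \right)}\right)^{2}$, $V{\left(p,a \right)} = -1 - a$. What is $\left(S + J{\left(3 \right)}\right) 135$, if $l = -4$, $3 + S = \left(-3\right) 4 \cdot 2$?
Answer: $1215$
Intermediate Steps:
$S = -27$ ($S = -3 + \left(-3\right) 4 \cdot 2 = -3 - 24 = -27$)
$J{\left(F \right)} = 36$ ($J{\left(F \right)} = \left(-3 - 3\right)^{2} = \left(-6\right)^{2} = 36$)
$\left(S + J{\left(3 \right)}\right) 135 = \left(-27 + 36\right) 135 = 9 \cdot 135 = 1215$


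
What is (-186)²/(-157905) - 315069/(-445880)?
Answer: 762784577/1564592920 ≈ 0.48753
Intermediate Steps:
(-186)²/(-157905) - 315069/(-445880) = 34596*(-1/157905) - 315069*(-1/445880) = -3844/17545 + 315069/445880 = 762784577/1564592920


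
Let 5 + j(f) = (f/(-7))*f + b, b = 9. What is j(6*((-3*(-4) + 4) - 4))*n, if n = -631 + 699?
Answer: -350608/7 ≈ -50087.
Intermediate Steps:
n = 68
j(f) = 4 - f**2/7 (j(f) = -5 + ((f/(-7))*f + 9) = -5 + ((f*(-1/7))*f + 9) = -5 + ((-f/7)*f + 9) = -5 + (-f**2/7 + 9) = -5 + (9 - f**2/7) = 4 - f**2/7)
j(6*((-3*(-4) + 4) - 4))*n = (4 - 36*((-3*(-4) + 4) - 4)**2/7)*68 = (4 - 36*((12 + 4) - 4)**2/7)*68 = (4 - 36*(16 - 4)**2/7)*68 = (4 - (6*12)**2/7)*68 = (4 - 1/7*72**2)*68 = (4 - 1/7*5184)*68 = (4 - 5184/7)*68 = -5156/7*68 = -350608/7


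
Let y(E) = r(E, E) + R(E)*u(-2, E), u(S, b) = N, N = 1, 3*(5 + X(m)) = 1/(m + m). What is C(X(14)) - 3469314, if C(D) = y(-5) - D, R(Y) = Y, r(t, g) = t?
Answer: -291422797/84 ≈ -3.4693e+6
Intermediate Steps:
X(m) = -5 + 1/(6*m) (X(m) = -5 + 1/(3*(m + m)) = -5 + 1/(3*((2*m))) = -5 + (1/(2*m))/3 = -5 + 1/(6*m))
u(S, b) = 1
y(E) = 2*E (y(E) = E + E*1 = E + E = 2*E)
C(D) = -10 - D (C(D) = 2*(-5) - D = -10 - D)
C(X(14)) - 3469314 = (-10 - (-5 + (⅙)/14)) - 3469314 = (-10 - (-5 + (⅙)*(1/14))) - 3469314 = (-10 - (-5 + 1/84)) - 3469314 = (-10 - 1*(-419/84)) - 3469314 = (-10 + 419/84) - 3469314 = -421/84 - 3469314 = -291422797/84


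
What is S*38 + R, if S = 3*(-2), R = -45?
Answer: -273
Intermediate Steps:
S = -6
S*38 + R = -6*38 - 45 = -228 - 45 = -273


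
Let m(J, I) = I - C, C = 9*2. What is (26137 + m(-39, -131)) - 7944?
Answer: 18044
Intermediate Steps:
C = 18
m(J, I) = -18 + I (m(J, I) = I - 1*18 = I - 18 = -18 + I)
(26137 + m(-39, -131)) - 7944 = (26137 + (-18 - 131)) - 7944 = (26137 - 149) - 7944 = 25988 - 7944 = 18044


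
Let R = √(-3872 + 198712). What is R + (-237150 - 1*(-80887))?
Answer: -156263 + 2*√48710 ≈ -1.5582e+5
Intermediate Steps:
R = 2*√48710 (R = √194840 = 2*√48710 ≈ 441.41)
R + (-237150 - 1*(-80887)) = 2*√48710 + (-237150 - 1*(-80887)) = 2*√48710 + (-237150 + 80887) = 2*√48710 - 156263 = -156263 + 2*√48710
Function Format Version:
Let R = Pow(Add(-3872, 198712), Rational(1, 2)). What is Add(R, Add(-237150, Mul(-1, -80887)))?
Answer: Add(-156263, Mul(2, Pow(48710, Rational(1, 2)))) ≈ -1.5582e+5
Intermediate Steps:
R = Mul(2, Pow(48710, Rational(1, 2))) (R = Pow(194840, Rational(1, 2)) = Mul(2, Pow(48710, Rational(1, 2))) ≈ 441.41)
Add(R, Add(-237150, Mul(-1, -80887))) = Add(Mul(2, Pow(48710, Rational(1, 2))), Add(-237150, Mul(-1, -80887))) = Add(Mul(2, Pow(48710, Rational(1, 2))), Add(-237150, 80887)) = Add(Mul(2, Pow(48710, Rational(1, 2))), -156263) = Add(-156263, Mul(2, Pow(48710, Rational(1, 2))))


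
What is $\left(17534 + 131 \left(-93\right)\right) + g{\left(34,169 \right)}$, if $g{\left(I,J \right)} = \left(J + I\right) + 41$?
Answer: $5595$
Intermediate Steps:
$g{\left(I,J \right)} = 41 + I + J$ ($g{\left(I,J \right)} = \left(I + J\right) + 41 = 41 + I + J$)
$\left(17534 + 131 \left(-93\right)\right) + g{\left(34,169 \right)} = \left(17534 + 131 \left(-93\right)\right) + \left(41 + 34 + 169\right) = \left(17534 - 12183\right) + 244 = 5351 + 244 = 5595$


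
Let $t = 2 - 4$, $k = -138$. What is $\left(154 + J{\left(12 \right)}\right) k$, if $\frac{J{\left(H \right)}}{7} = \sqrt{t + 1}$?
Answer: $-21252 - 966 i \approx -21252.0 - 966.0 i$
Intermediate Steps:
$t = -2$ ($t = 2 - 4 = -2$)
$J{\left(H \right)} = 7 i$ ($J{\left(H \right)} = 7 \sqrt{-2 + 1} = 7 \sqrt{-1} = 7 i$)
$\left(154 + J{\left(12 \right)}\right) k = \left(154 + 7 i\right) \left(-138\right) = -21252 - 966 i$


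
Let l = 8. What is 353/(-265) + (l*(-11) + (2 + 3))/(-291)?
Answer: -80728/77115 ≈ -1.0469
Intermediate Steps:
353/(-265) + (l*(-11) + (2 + 3))/(-291) = 353/(-265) + (8*(-11) + (2 + 3))/(-291) = 353*(-1/265) + (-88 + 5)*(-1/291) = -353/265 - 83*(-1/291) = -353/265 + 83/291 = -80728/77115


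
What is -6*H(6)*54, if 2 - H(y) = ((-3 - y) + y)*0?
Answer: -648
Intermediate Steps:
H(y) = 2 (H(y) = 2 - ((-3 - y) + y)*0 = 2 - (-3)*0 = 2 - 1*0 = 2 + 0 = 2)
-6*H(6)*54 = -6*2*54 = -12*54 = -648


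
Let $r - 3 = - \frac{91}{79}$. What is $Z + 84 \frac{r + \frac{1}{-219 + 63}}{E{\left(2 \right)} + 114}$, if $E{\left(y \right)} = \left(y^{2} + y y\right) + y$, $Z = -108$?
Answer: $- \frac{13594705}{127348} \approx -106.75$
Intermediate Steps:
$r = \frac{146}{79}$ ($r = 3 - \frac{91}{79} = \frac{146}{79} \approx 1.8481$)
$E{\left(y \right)} = y + 2 y^{2}$ ($E{\left(y \right)} = \left(y^{2} + y^{2}\right) + y = 2 y^{2} + y = y + 2 y^{2}$)
$Z + 84 \frac{r + \frac{1}{-219 + 63}}{E{\left(2 \right)} + 114} = -108 + 84 \frac{\frac{146}{79} + \frac{1}{-219 + 63}}{2 \left(1 + 2 \cdot 2\right) + 114} = -108 + 84 \frac{\frac{146}{79} + \frac{1}{-156}}{2 \left(1 + 4\right) + 114} = -108 + 84 \frac{\frac{146}{79} - \frac{1}{156}}{2 \cdot 5 + 114} = -108 + 84 \frac{22697}{12324 \left(10 + 114\right)} = -108 + 84 \frac{22697}{12324 \cdot 124} = -108 + 84 \cdot \frac{22697}{12324} \cdot \frac{1}{124} = -108 + 84 \cdot \frac{22697}{1528176} = -108 + \frac{158879}{127348} = - \frac{13594705}{127348}$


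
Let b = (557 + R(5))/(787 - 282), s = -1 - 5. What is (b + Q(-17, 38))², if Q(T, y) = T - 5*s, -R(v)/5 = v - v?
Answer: 50722884/255025 ≈ 198.89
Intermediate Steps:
R(v) = 0 (R(v) = -5*(v - v) = -5*0 = 0)
s = -6
b = 557/505 (b = (557 + 0)/(787 - 282) = 557/505 ≈ 1.1030)
Q(T, y) = 30 + T (Q(T, y) = T - 5*(-6) = T + 30 = 30 + T)
(b + Q(-17, 38))² = (557/505 + (30 - 17))² = (557/505 + 13)² = (7122/505)² = 50722884/255025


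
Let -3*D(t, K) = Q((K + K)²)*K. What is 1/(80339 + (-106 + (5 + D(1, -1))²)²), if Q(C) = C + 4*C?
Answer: 81/6580900 ≈ 1.2308e-5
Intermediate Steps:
Q(C) = 5*C
D(t, K) = -20*K³/3 (D(t, K) = -5*(K + K)²*K/3 = -5*(2*K)²*K/3 = -5*(4*K²)*K/3 = -20*K²*K/3 = -20*K³/3)
1/(80339 + (-106 + (5 + D(1, -1))²)²) = 1/(80339 + (-106 + (5 - 20/3*(-1)³)²)²) = 1/(80339 + (-106 + (5 - 20/3*(-1))²)²) = 1/(80339 + (-106 + (5 + 20/3)²)²) = 1/(80339 + (-106 + (35/3)²)²) = 1/(80339 + (-106 + 1225/9)²) = 1/(80339 + (271/9)²) = 1/(80339 + 73441/81) = 1/(6580900/81) = 81/6580900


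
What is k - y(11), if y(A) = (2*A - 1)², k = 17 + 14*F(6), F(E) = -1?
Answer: -438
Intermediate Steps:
k = 3 (k = 17 + 14*(-1) = 17 - 14 = 3)
y(A) = (-1 + 2*A)²
k - y(11) = 3 - (-1 + 2*11)² = 3 - (-1 + 22)² = 3 - 1*21² = 3 - 1*441 = 3 - 441 = -438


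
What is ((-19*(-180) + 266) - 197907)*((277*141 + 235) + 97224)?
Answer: -26514274036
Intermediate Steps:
((-19*(-180) + 266) - 197907)*((277*141 + 235) + 97224) = ((3420 + 266) - 197907)*((39057 + 235) + 97224) = (3686 - 197907)*(39292 + 97224) = -194221*136516 = -26514274036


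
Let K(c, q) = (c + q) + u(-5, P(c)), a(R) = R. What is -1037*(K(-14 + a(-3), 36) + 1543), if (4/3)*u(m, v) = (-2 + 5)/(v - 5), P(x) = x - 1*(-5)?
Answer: -6478627/4 ≈ -1.6197e+6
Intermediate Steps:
P(x) = 5 + x (P(x) = x + 5 = 5 + x)
u(m, v) = 9/(4*(-5 + v)) (u(m, v) = 3*((-2 + 5)/(v - 5))/4 = 3*(3/(-5 + v))/4 = 9/(4*(-5 + v)))
K(c, q) = c + q + 9/(4*c) (K(c, q) = (c + q) + 9/(4*(-5 + (5 + c))) = (c + q) + 9/(4*c) = c + q + 9/(4*c))
-1037*(K(-14 + a(-3), 36) + 1543) = -1037*(((-14 - 3) + 36 + 9/(4*(-14 - 3))) + 1543) = -1037*((-17 + 36 + (9/4)/(-17)) + 1543) = -1037*((-17 + 36 + (9/4)*(-1/17)) + 1543) = -1037*((-17 + 36 - 9/68) + 1543) = -1037*(1283/68 + 1543) = -1037*106207/68 = -6478627/4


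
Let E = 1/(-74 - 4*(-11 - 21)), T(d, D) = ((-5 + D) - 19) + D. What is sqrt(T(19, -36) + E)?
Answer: I*sqrt(31098)/18 ≈ 9.797*I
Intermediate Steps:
T(d, D) = -24 + 2*D (T(d, D) = (-24 + D) + D = -24 + 2*D)
E = 1/54 (E = 1/(-74 - 4*(-32)) = 1/(-74 - 1*(-128)) = 1/(-74 + 128) = 1/54 ≈ 0.018519)
sqrt(T(19, -36) + E) = sqrt((-24 + 2*(-36)) + 1/54) = sqrt((-24 - 72) + 1/54) = sqrt(-96 + 1/54) = sqrt(-5183/54) = I*sqrt(31098)/18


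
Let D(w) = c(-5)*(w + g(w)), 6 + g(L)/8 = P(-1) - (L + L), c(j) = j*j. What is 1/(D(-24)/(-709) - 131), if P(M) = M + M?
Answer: -709/100279 ≈ -0.0070703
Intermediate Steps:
c(j) = j²
P(M) = 2*M
g(L) = -64 - 16*L (g(L) = -48 + 8*(2*(-1) - (L + L)) = -48 + 8*(-2 - 2*L) = -48 + (-16 - 16*L) = -64 - 16*L)
D(w) = -1600 - 375*w (D(w) = (-5)²*(w + (-64 - 16*w)) = 25*(-64 - 15*w) = -1600 - 375*w)
1/(D(-24)/(-709) - 131) = 1/((-1600 - 375*(-24))/(-709) - 131) = 1/((-1600 + 9000)*(-1/709) - 131) = 1/(7400*(-1/709) - 131) = 1/(-7400/709 - 131) = 1/(-100279/709) = -709/100279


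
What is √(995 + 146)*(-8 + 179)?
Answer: 171*√1141 ≈ 5776.2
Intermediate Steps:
√(995 + 146)*(-8 + 179) = √1141*171 = 171*√1141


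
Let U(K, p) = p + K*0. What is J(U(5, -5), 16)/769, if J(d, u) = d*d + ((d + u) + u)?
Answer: 52/769 ≈ 0.067620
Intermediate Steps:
U(K, p) = p (U(K, p) = p + 0 = p)
J(d, u) = d + d² + 2*u (J(d, u) = d² + (d + 2*u) = d + d² + 2*u)
J(U(5, -5), 16)/769 = (-5 + (-5)² + 2*16)/769 = (-5 + 25 + 32)*(1/769) = 52*(1/769) = 52/769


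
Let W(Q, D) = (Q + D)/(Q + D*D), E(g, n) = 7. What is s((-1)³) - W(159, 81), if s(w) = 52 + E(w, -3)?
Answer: 1651/28 ≈ 58.964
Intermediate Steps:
W(Q, D) = (D + Q)/(Q + D²)
s(w) = 59 (s(w) = 52 + 7 = 59)
s((-1)³) - W(159, 81) = 59 - (81 + 159)/(159 + 81²) = 59 - 240/(159 + 6561) = 59 - 240/6720 = 59 - 1*1/28 = 59 - 1/28 = 1651/28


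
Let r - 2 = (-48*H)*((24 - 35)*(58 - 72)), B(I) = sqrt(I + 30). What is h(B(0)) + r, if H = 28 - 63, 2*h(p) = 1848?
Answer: 259646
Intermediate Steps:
B(I) = sqrt(30 + I)
h(p) = 924 (h(p) = (1/2)*1848 = 924)
H = -35
r = 258722 (r = 2 + (-48*(-35))*((24 - 35)*(58 - 72)) = 2 + 1680*(-11*(-14)) = 2 + 1680*154 = 2 + 258720 = 258722)
h(B(0)) + r = 924 + 258722 = 259646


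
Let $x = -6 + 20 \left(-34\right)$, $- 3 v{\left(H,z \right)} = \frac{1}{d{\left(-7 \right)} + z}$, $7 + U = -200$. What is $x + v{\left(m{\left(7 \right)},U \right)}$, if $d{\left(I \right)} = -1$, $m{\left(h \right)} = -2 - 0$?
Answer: $- \frac{428063}{624} \approx -686.0$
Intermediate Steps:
$m{\left(h \right)} = -2$ ($m{\left(h \right)} = -2 + 0 = -2$)
$U = -207$ ($U = -7 - 200 = -207$)
$v{\left(H,z \right)} = - \frac{1}{3 \left(-1 + z\right)}$
$x = -686$ ($x = -6 - 680 = -686$)
$x + v{\left(m{\left(7 \right)},U \right)} = -686 - \frac{1}{-3 + 3 \left(-207\right)} = -686 - \frac{1}{-3 - 621} = -686 - \frac{1}{-624} = -686 - - \frac{1}{624} = -686 + \frac{1}{624} = - \frac{428063}{624}$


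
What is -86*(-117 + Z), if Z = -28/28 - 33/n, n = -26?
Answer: 130505/13 ≈ 10039.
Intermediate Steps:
Z = 7/26 (Z = -28/28 - 33/(-26) = -28*1/28 - 33*(-1/26) = -1 + 33/26 = 7/26 ≈ 0.26923)
-86*(-117 + Z) = -86*(-117 + 7/26) = -86*(-3035/26) = 130505/13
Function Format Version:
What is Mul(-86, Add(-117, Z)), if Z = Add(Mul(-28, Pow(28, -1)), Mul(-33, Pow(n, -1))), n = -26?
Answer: Rational(130505, 13) ≈ 10039.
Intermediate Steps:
Z = Rational(7, 26) (Z = Add(Mul(-28, Pow(28, -1)), Mul(-33, Pow(-26, -1))) = Add(Mul(-28, Rational(1, 28)), Mul(-33, Rational(-1, 26))) = Add(-1, Rational(33, 26)) = Rational(7, 26) ≈ 0.26923)
Mul(-86, Add(-117, Z)) = Mul(-86, Add(-117, Rational(7, 26))) = Mul(-86, Rational(-3035, 26)) = Rational(130505, 13)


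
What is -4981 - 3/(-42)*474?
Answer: -34630/7 ≈ -4947.1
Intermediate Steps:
-4981 - 3/(-42)*474 = -4981 - 3*(-1/42)*474 = -4981 - (-1)*474/14 = -4981 - 1*(-237/7) = -4981 + 237/7 = -34630/7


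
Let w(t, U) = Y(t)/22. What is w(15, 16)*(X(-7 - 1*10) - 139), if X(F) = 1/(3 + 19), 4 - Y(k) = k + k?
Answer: 39741/242 ≈ 164.22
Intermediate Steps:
Y(k) = 4 - 2*k (Y(k) = 4 - (k + k) = 4 - 2*k)
w(t, U) = 2/11 - t/11 (w(t, U) = (4 - 2*t)/22 = (4 - 2*t)*(1/22) = 2/11 - t/11)
X(F) = 1/22
w(15, 16)*(X(-7 - 1*10) - 139) = (2/11 - 1/11*15)*(1/22 - 139) = (2/11 - 15/11)*(-3057/22) = -13/11*(-3057/22) = 39741/242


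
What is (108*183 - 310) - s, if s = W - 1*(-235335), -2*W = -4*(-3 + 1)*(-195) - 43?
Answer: -433365/2 ≈ -2.1668e+5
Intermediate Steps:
W = 1603/2 (W = -(-4*(-3 + 1)*(-195) - 43)/2 = -(-4*(-2)*(-195) - 43)/2 = -(8*(-195) - 43)/2 = -(-1560 - 43)/2 = -1/2*(-1603) = 1603/2 ≈ 801.50)
s = 472273/2 (s = 1603/2 - 1*(-235335) = 1603/2 + 235335 = 472273/2 ≈ 2.3614e+5)
(108*183 - 310) - s = (108*183 - 310) - 1*472273/2 = (19764 - 310) - 472273/2 = 19454 - 472273/2 = -433365/2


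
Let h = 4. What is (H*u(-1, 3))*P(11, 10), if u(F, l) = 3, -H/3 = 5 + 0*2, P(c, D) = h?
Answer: -180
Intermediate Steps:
P(c, D) = 4
H = -15 (H = -3*(5 + 0*2) = -3*(5 + 0) = -3*5 = -15)
(H*u(-1, 3))*P(11, 10) = -15*3*4 = -45*4 = -180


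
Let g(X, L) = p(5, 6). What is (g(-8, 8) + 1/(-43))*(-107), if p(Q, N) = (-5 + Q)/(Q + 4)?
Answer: 107/43 ≈ 2.4884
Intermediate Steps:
p(Q, N) = (-5 + Q)/(4 + Q)
g(X, L) = 0 (g(X, L) = (-5 + 5)/(4 + 5) = 0/9 = (⅑)*0 = 0)
(g(-8, 8) + 1/(-43))*(-107) = (0 + 1/(-43))*(-107) = (0 - 1/43)*(-107) = -1/43*(-107) = 107/43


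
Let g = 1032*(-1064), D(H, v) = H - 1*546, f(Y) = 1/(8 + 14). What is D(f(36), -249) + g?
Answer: -24169067/22 ≈ -1.0986e+6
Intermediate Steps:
f(Y) = 1/22
D(H, v) = -546 + H (D(H, v) = H - 546 = -546 + H)
g = -1098048
D(f(36), -249) + g = (-546 + 1/22) - 1098048 = -12011/22 - 1098048 = -24169067/22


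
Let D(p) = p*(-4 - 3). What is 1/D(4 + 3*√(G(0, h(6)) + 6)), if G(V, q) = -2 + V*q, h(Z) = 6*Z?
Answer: -1/70 ≈ -0.014286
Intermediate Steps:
D(p) = -7*p (D(p) = p*(-7) = -7*p)
1/D(4 + 3*√(G(0, h(6)) + 6)) = 1/(-7*(4 + 3*√((-2 + 0*(6*6)) + 6))) = 1/(-7*(4 + 3*√((-2 + 0*36) + 6))) = 1/(-7*(4 + 3*√((-2 + 0) + 6))) = 1/(-7*(4 + 3*√(-2 + 6))) = 1/(-7*(4 + 3*√4)) = 1/(-7*(4 + 3*2)) = 1/(-7*(4 + 6)) = 1/(-7*10) = 1/(-70) = -1/70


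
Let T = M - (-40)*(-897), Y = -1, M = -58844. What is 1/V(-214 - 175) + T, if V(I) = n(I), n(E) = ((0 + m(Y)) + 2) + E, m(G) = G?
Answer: -36752913/388 ≈ -94724.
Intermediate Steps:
n(E) = 1 + E (n(E) = ((0 - 1) + 2) + E = (-1 + 2) + E = 1 + E)
T = -94724 (T = -58844 - (-40)*(-897) = -58844 - 1*35880 = -58844 - 35880 = -94724)
V(I) = 1 + I
1/V(-214 - 175) + T = 1/(1 + (-214 - 175)) - 94724 = 1/(1 - 389) - 94724 = 1/(-388) - 94724 = -1/388 - 94724 = -36752913/388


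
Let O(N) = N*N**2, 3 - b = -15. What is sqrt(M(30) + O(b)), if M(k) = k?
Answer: sqrt(5862) ≈ 76.564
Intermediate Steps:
b = 18 (b = 3 - 1*(-15) = 3 + 15 = 18)
O(N) = N**3
sqrt(M(30) + O(b)) = sqrt(30 + 18**3) = sqrt(30 + 5832) = sqrt(5862)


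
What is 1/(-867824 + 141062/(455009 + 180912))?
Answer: -635921/551867364842 ≈ -1.1523e-6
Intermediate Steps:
1/(-867824 + 141062/(455009 + 180912)) = 1/(-867824 + 141062/635921) = 1/(-551867364842/635921) = -635921/551867364842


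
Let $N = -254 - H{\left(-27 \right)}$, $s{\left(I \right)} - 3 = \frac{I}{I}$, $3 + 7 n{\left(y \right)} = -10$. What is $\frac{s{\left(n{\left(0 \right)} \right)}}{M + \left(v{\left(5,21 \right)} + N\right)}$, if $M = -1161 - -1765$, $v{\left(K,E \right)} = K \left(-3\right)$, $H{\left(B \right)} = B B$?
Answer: $- \frac{2}{197} \approx -0.010152$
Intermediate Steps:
$n{\left(y \right)} = - \frac{13}{7}$ ($n{\left(y \right)} = - \frac{3}{7} + \frac{1}{7} \left(-10\right) = - \frac{3}{7} - \frac{10}{7} = - \frac{13}{7}$)
$H{\left(B \right)} = B^{2}$
$s{\left(I \right)} = 4$ ($s{\left(I \right)} = 3 + \frac{I}{I} = 3 + 1 = 4$)
$v{\left(K,E \right)} = - 3 K$
$M = 604$ ($M = -1161 + 1765 = 604$)
$N = -983$ ($N = -254 - \left(-27\right)^{2} = -254 - 729 = -983$)
$\frac{s{\left(n{\left(0 \right)} \right)}}{M + \left(v{\left(5,21 \right)} + N\right)} = \frac{4}{604 - 998} = \frac{4}{-394} = 4 \left(- \frac{1}{394}\right) = - \frac{2}{197}$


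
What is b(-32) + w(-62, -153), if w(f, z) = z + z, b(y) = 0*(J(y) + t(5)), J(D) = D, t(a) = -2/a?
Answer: -306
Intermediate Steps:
b(y) = 0 (b(y) = 0*(y - 2/5) = 0*(y - 2*⅕) = 0*(y - ⅖) = 0*(-⅖ + y) = 0)
w(f, z) = 2*z
b(-32) + w(-62, -153) = 0 + 2*(-153) = 0 - 306 = -306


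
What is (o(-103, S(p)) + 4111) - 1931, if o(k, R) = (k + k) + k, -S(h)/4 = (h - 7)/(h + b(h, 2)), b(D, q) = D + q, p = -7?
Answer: 1871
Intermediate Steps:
S(h) = -4*(-7 + h)/(2 + 2*h) (S(h) = -4*(h - 7)/(h + (h + 2)) = -4*(-7 + h)/(h + (2 + h)) = -4*(-7 + h)/(2 + 2*h))
o(k, R) = 3*k (o(k, R) = 2*k + k = 3*k)
(o(-103, S(p)) + 4111) - 1931 = (3*(-103) + 4111) - 1931 = (-309 + 4111) - 1931 = 3802 - 1931 = 1871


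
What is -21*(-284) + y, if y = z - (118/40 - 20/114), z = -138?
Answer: 6638477/1140 ≈ 5823.2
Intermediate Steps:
y = -160483/1140 (y = -138 - (118/40 - 20/114) = -138 - (118*(1/40) - 20*1/114) = -138 - (59/20 - 10/57) = -138 - 1*3163/1140 = -138 - 3163/1140 = -160483/1140 ≈ -140.77)
-21*(-284) + y = -21*(-284) - 160483/1140 = 5964 - 160483/1140 = 6638477/1140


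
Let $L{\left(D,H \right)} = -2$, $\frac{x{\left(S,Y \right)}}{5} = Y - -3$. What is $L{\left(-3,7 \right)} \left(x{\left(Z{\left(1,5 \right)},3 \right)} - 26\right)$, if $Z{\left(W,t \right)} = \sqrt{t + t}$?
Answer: $-8$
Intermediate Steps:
$Z{\left(W,t \right)} = \sqrt{2} \sqrt{t}$ ($Z{\left(W,t \right)} = \sqrt{2 t} = \sqrt{2} \sqrt{t}$)
$x{\left(S,Y \right)} = 15 + 5 Y$ ($x{\left(S,Y \right)} = 5 \left(Y - -3\right) = 5 \left(Y + 3\right) = 5 \left(3 + Y\right) = 15 + 5 Y$)
$L{\left(-3,7 \right)} \left(x{\left(Z{\left(1,5 \right)},3 \right)} - 26\right) = - 2 \left(\left(15 + 5 \cdot 3\right) - 26\right) = - 2 \left(\left(15 + 15\right) - 26\right) = - 2 \left(30 - 26\right) = \left(-2\right) 4 = -8$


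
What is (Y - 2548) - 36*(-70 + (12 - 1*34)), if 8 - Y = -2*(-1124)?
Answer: -1476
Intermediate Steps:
Y = -2240 (Y = 8 - (-2)*(-1124) = 8 - 1*2248 = 8 - 2248 = -2240)
(Y - 2548) - 36*(-70 + (12 - 1*34)) = (-2240 - 2548) - 36*(-70 + (12 - 1*34)) = -4788 - 36*(-70 + (12 - 34)) = -4788 - 36*(-70 - 22) = -4788 - 36*(-92) = -4788 + 3312 = -1476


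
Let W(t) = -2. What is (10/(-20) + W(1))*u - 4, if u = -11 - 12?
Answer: 107/2 ≈ 53.500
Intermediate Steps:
u = -23
(10/(-20) + W(1))*u - 4 = (10/(-20) - 2)*(-23) - 4 = (10*(-1/20) - 2)*(-23) - 4 = (-½ - 2)*(-23) - 4 = -5/2*(-23) - 4 = 115/2 - 4 = 107/2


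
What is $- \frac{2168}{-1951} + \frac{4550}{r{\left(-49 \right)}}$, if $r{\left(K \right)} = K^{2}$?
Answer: $\frac{2011774}{669193} \approx 3.0063$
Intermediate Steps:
$- \frac{2168}{-1951} + \frac{4550}{r{\left(-49 \right)}} = - \frac{2168}{-1951} + \frac{4550}{\left(-49\right)^{2}} = \left(-2168\right) \left(- \frac{1}{1951}\right) + \frac{4550}{2401} = \frac{2168}{1951} + 4550 \cdot \frac{1}{2401} = \frac{2168}{1951} + \frac{650}{343} = \frac{2011774}{669193}$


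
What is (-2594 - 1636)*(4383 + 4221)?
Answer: -36394920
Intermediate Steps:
(-2594 - 1636)*(4383 + 4221) = -4230*8604 = -36394920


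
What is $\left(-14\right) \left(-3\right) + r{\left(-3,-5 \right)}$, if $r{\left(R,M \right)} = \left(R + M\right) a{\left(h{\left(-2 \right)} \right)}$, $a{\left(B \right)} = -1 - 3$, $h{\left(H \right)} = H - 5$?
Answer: $74$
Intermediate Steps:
$h{\left(H \right)} = -5 + H$
$a{\left(B \right)} = -4$
$r{\left(R,M \right)} = - 4 M - 4 R$ ($r{\left(R,M \right)} = \left(R + M\right) \left(-4\right) = \left(M + R\right) \left(-4\right) = - 4 M - 4 R$)
$\left(-14\right) \left(-3\right) + r{\left(-3,-5 \right)} = \left(-14\right) \left(-3\right) - -32 = 42 + \left(20 + 12\right) = 42 + 32 = 74$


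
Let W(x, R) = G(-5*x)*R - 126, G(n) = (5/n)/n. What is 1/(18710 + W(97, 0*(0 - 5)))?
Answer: 1/18584 ≈ 5.3810e-5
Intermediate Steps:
G(n) = 5/n²
W(x, R) = -126 + R/(5*x²) (W(x, R) = (5/(-5*x)²)*R - 126 = (5*(1/(25*x²)))*R - 126 = (1/(5*x²))*R - 126 = R/(5*x²) - 126 = -126 + R/(5*x²))
1/(18710 + W(97, 0*(0 - 5))) = 1/(18710 + (-126 + (⅕)*(0*(0 - 5))/97²)) = 1/(18710 + (-126 + (⅕)*(0*(-5))*(1/9409))) = 1/(18710 + (-126 + (⅕)*0*(1/9409))) = 1/(18710 + (-126 + 0)) = 1/(18710 - 126) = 1/18584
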